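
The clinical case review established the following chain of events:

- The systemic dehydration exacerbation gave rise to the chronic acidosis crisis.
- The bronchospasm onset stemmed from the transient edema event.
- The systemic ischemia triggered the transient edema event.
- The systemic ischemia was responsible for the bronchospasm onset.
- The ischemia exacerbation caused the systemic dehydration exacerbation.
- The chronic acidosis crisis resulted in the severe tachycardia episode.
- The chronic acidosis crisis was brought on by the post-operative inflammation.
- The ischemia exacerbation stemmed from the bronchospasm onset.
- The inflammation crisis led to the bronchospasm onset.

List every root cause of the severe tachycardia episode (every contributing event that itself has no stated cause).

Tracing upstream from the severe tachycardia episode: the severe tachycardia episode ← the chronic acidosis crisis ← the systemic dehydration exacerbation ← the ischemia exacerbation ← the bronchospasm onset ← the inflammation crisis.
A separate upstream branch: the severe tachycardia episode ← the chronic acidosis crisis ← the systemic dehydration exacerbation ← the ischemia exacerbation ← the bronchospasm onset ← the systemic ischemia.
A separate upstream branch: the severe tachycardia episode ← the chronic acidosis crisis ← the post-operative inflammation.
Each of those chain origins has no stated cause.

the inflammation crisis, the post-operative inflammation, the systemic ischemia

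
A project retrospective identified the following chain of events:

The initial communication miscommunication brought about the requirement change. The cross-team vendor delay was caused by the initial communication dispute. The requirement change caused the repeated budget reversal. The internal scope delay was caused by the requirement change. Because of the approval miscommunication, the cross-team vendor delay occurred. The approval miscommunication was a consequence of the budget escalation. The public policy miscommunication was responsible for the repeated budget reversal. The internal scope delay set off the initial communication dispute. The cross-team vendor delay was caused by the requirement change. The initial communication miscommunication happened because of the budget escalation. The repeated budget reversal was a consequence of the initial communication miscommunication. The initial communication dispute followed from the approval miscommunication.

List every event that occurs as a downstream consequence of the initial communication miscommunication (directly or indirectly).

the cross-team vendor delay, the initial communication dispute, the internal scope delay, the repeated budget reversal, the requirement change

Direct effects: the requirement change, the repeated budget reversal.
2 steps out: the internal scope delay, the cross-team vendor delay.
3 steps out: the initial communication dispute.
Not reachable from it: the budget escalation, the approval miscommunication, the public policy miscommunication.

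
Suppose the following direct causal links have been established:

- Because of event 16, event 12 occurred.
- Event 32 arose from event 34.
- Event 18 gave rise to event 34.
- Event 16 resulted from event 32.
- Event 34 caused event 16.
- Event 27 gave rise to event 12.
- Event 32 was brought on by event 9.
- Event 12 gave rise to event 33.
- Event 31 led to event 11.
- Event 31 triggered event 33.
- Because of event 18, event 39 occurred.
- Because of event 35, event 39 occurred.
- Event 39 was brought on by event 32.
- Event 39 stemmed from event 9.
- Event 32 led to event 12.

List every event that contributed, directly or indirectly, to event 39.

event 18, event 32, event 34, event 35, event 9

Immediate causes of event 39: event 9, event 18, event 35, event 32.
Further upstream: event 34.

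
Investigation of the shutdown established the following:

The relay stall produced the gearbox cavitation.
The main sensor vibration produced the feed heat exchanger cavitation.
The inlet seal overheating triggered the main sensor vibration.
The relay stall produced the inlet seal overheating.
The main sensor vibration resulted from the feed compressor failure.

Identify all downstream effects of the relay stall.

Direct effects: the inlet seal overheating, the gearbox cavitation.
2 steps out: the main sensor vibration.
3 steps out: the feed heat exchanger cavitation.
Not reachable from it: the feed compressor failure.

the feed heat exchanger cavitation, the gearbox cavitation, the inlet seal overheating, the main sensor vibration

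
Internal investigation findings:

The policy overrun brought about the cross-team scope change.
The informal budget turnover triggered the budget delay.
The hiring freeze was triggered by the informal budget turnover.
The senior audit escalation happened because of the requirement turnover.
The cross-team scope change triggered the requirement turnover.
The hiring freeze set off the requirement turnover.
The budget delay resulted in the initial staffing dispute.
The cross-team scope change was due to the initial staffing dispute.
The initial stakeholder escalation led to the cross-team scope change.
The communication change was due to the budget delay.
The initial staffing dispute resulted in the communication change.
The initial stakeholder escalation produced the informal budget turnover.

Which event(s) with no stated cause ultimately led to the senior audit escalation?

the initial stakeholder escalation, the policy overrun

Tracing upstream from the senior audit escalation: the senior audit escalation ← the requirement turnover ← the cross-team scope change ← the initial stakeholder escalation.
A separate upstream branch: the senior audit escalation ← the requirement turnover ← the cross-team scope change ← the policy overrun.
Each of those chain origins has no stated cause.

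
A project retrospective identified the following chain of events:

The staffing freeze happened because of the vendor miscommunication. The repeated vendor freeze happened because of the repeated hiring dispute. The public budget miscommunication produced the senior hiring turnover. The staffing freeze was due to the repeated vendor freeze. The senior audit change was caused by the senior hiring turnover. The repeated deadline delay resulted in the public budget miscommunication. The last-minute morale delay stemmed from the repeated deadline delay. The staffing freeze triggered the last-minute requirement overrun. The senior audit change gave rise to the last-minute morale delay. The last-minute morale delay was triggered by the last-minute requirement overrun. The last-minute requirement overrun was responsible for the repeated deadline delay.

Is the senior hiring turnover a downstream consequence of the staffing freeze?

There is a causal chain: the staffing freeze → the last-minute requirement overrun → the repeated deadline delay → the public budget miscommunication → the senior hiring turnover.

Yes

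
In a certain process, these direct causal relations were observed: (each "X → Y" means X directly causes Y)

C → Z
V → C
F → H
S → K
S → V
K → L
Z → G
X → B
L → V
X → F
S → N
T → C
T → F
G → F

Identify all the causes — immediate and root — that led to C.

K, L, S, T, V

Immediate causes of C: T, V.
Further upstream: S, K, L.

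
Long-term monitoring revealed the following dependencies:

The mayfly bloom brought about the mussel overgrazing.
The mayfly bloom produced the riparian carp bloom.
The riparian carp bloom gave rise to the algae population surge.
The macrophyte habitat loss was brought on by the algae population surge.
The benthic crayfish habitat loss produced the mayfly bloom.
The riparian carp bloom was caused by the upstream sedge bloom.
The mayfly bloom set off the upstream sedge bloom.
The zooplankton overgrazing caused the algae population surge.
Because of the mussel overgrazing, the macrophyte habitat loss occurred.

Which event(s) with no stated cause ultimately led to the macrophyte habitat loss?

the benthic crayfish habitat loss, the zooplankton overgrazing

Tracing upstream from the macrophyte habitat loss: the macrophyte habitat loss ← the mussel overgrazing ← the mayfly bloom ← the benthic crayfish habitat loss.
A separate upstream branch: the macrophyte habitat loss ← the algae population surge ← the zooplankton overgrazing.
Each of those chain origins has no stated cause.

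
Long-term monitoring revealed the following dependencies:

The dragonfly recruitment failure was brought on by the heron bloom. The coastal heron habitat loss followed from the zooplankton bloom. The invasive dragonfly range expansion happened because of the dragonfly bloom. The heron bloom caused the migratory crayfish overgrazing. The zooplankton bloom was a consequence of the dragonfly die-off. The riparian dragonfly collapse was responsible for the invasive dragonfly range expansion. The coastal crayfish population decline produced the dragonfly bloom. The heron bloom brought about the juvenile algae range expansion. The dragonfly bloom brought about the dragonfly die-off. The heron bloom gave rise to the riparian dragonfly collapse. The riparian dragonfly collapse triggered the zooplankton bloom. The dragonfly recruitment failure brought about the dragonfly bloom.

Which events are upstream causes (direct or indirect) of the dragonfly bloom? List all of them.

Immediate causes of the dragonfly bloom: the dragonfly recruitment failure, the coastal crayfish population decline.
Further upstream: the heron bloom.

the coastal crayfish population decline, the dragonfly recruitment failure, the heron bloom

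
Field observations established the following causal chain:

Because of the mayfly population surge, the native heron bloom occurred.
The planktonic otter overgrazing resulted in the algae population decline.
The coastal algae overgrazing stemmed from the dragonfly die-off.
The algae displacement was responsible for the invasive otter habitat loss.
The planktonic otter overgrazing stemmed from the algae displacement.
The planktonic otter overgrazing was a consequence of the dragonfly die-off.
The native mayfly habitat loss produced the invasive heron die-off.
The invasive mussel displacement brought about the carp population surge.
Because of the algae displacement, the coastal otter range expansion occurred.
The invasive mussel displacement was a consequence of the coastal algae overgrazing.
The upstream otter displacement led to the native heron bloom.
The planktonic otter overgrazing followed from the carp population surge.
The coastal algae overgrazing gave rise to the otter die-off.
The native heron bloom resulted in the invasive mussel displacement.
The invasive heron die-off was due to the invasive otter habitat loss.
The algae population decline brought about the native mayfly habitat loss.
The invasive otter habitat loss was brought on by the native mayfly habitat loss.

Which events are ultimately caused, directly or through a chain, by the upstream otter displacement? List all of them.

the algae population decline, the carp population surge, the invasive heron die-off, the invasive mussel displacement, the invasive otter habitat loss, the native heron bloom, the native mayfly habitat loss, the planktonic otter overgrazing

Direct effects: the native heron bloom.
2 steps out: the invasive mussel displacement.
3 steps out: the carp population surge.
4 steps out: the planktonic otter overgrazing.
5 steps out: the algae population decline.
6 steps out: the native mayfly habitat loss.
7 steps out: the invasive otter habitat loss, the invasive heron die-off.
Not reachable from it: the algae displacement, the mayfly population surge, the dragonfly die-off, the coastal otter range expansion, the coastal algae overgrazing, the otter die-off.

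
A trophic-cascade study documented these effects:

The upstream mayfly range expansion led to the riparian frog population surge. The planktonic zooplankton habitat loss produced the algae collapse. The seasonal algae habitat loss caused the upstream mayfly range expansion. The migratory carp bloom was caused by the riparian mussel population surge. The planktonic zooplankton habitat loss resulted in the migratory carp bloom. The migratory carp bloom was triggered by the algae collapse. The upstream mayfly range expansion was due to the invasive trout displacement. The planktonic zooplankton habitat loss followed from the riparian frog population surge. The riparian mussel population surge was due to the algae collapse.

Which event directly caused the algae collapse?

the planktonic zooplankton habitat loss

Upstream contributors include the seasonal algae habitat loss, the upstream mayfly range expansion, the riparian frog population surge, the invasive trout displacement, but only the planktonic zooplankton habitat loss feeds directly into the algae collapse.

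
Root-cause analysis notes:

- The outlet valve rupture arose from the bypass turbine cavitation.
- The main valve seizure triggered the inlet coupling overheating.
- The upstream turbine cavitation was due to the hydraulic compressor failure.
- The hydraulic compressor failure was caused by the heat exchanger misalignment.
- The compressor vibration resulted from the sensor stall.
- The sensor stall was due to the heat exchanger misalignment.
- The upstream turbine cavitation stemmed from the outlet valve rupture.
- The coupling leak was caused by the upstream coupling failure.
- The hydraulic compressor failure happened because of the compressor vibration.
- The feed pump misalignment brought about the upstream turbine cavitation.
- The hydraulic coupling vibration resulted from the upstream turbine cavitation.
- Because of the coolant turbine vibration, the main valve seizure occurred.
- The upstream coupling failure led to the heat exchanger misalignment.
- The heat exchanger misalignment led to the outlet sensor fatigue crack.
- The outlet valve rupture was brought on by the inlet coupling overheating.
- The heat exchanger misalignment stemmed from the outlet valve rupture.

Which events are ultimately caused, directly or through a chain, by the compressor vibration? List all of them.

the hydraulic compressor failure, the hydraulic coupling vibration, the upstream turbine cavitation

Direct effects: the hydraulic compressor failure.
2 steps out: the upstream turbine cavitation.
3 steps out: the hydraulic coupling vibration.
Not reachable from it: the upstream coupling failure, the coupling leak, the coolant turbine vibration, the main valve seizure, the bypass turbine cavitation, the inlet coupling overheating, the outlet valve rupture, the heat exchanger misalignment, the sensor stall, the feed pump misalignment, the outlet sensor fatigue crack.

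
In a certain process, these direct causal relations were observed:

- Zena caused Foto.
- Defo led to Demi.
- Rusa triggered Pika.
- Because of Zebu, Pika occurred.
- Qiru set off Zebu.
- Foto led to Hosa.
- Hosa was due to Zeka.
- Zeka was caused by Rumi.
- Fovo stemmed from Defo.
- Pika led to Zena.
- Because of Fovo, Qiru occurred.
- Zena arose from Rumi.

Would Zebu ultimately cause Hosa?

There is a causal chain: Zebu → Pika → Zena → Foto → Hosa.

Yes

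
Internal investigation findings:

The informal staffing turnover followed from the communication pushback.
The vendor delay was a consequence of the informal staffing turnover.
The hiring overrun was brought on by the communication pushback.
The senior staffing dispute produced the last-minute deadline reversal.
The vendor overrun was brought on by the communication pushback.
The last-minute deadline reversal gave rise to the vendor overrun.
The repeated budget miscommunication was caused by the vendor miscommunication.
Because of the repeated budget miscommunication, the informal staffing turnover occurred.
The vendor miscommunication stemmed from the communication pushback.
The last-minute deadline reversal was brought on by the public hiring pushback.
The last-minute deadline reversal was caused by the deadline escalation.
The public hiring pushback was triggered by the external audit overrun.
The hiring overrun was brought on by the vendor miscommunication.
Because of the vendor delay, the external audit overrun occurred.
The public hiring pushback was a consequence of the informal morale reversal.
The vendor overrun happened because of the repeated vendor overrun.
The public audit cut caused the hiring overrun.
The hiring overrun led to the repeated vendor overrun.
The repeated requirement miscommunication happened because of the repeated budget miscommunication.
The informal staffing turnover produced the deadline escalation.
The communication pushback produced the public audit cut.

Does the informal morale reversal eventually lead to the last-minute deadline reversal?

Yes

There is a causal chain: the informal morale reversal → the public hiring pushback → the last-minute deadline reversal.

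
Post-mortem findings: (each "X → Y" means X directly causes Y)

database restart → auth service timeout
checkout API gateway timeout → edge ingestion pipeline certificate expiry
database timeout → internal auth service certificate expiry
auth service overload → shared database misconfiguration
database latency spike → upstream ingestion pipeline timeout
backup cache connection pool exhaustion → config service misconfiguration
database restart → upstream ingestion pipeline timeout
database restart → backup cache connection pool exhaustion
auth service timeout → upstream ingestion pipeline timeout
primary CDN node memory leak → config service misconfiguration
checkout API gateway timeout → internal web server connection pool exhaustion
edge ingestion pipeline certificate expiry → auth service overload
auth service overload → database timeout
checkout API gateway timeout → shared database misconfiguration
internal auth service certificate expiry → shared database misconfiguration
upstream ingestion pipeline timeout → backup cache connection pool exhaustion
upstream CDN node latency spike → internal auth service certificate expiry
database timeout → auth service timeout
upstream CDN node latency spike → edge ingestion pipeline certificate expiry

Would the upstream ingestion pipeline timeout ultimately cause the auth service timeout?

The upstream ingestion pipeline timeout leads to the backup cache connection pool exhaustion, the config service misconfiguration; the auth service timeout is not among them.

No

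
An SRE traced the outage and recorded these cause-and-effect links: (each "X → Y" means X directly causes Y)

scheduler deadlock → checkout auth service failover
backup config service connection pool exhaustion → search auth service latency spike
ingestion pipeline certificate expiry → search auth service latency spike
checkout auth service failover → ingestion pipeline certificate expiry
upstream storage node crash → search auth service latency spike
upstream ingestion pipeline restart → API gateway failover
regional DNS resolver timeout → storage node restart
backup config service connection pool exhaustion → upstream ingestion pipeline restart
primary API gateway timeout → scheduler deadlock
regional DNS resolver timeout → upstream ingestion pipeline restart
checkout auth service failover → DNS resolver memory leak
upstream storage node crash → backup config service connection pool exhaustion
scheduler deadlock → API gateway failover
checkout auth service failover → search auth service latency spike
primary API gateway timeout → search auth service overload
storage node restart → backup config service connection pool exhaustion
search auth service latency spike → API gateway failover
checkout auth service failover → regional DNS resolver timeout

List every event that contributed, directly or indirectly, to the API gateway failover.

Immediate causes of the API gateway failover: the scheduler deadlock, the search auth service latency spike, the upstream ingestion pipeline restart.
Further upstream: the primary API gateway timeout, the upstream storage node crash, the checkout auth service failover, the ingestion pipeline certificate expiry, the regional DNS resolver timeout, the storage node restart, the backup config service connection pool exhaustion.

the backup config service connection pool exhaustion, the checkout auth service failover, the ingestion pipeline certificate expiry, the primary API gateway timeout, the regional DNS resolver timeout, the scheduler deadlock, the search auth service latency spike, the storage node restart, the upstream ingestion pipeline restart, the upstream storage node crash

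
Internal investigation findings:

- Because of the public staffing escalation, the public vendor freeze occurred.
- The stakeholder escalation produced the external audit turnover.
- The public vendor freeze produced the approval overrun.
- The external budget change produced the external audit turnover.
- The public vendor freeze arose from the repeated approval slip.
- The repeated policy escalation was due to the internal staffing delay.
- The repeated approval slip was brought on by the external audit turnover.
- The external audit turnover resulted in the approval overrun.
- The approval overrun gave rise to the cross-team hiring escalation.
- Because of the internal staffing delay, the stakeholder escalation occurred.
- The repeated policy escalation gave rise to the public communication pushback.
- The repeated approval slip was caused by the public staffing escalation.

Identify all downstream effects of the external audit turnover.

the approval overrun, the cross-team hiring escalation, the public vendor freeze, the repeated approval slip

Direct effects: the repeated approval slip, the approval overrun.
2 steps out: the public vendor freeze, the cross-team hiring escalation.
Not reachable from it: the internal staffing delay, the repeated policy escalation, the external budget change, the public staffing escalation, the stakeholder escalation, the public communication pushback.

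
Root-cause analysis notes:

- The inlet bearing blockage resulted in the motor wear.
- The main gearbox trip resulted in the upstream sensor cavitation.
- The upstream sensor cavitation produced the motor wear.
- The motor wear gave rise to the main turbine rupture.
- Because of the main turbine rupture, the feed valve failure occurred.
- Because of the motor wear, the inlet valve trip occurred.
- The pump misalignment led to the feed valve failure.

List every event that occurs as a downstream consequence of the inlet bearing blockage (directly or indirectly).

the feed valve failure, the inlet valve trip, the main turbine rupture, the motor wear

Direct effects: the motor wear.
2 steps out: the main turbine rupture, the inlet valve trip.
3 steps out: the feed valve failure.
Not reachable from it: the main gearbox trip, the upstream sensor cavitation, the pump misalignment.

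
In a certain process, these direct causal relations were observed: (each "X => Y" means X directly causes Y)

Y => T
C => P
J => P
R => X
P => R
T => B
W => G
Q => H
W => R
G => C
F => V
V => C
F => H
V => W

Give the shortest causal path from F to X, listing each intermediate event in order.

F → V
V → W
W → R
R → X
Length: 4 steps.

F → V → W → R → X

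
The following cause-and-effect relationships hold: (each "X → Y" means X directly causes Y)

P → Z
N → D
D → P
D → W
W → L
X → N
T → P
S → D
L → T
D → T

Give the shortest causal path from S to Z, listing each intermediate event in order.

S → D → P → Z

S → D
D → P
P → Z
Length: 3 steps.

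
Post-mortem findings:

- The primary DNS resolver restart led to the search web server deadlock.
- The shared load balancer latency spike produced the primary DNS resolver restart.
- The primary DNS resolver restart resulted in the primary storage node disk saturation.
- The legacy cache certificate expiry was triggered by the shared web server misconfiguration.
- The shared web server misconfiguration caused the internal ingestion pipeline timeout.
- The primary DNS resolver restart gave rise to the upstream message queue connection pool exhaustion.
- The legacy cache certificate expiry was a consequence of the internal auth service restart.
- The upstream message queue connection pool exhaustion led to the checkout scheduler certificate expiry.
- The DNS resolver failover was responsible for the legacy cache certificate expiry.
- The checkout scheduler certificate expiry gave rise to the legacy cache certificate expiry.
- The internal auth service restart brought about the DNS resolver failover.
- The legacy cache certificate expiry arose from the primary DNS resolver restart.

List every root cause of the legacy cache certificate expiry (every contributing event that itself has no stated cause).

Tracing upstream from the legacy cache certificate expiry: the legacy cache certificate expiry ← the shared web server misconfiguration.
A separate upstream branch: the legacy cache certificate expiry ← the primary DNS resolver restart ← the shared load balancer latency spike.
A separate upstream branch: the legacy cache certificate expiry ← the internal auth service restart.
Each of those chain origins has no stated cause.

the internal auth service restart, the shared load balancer latency spike, the shared web server misconfiguration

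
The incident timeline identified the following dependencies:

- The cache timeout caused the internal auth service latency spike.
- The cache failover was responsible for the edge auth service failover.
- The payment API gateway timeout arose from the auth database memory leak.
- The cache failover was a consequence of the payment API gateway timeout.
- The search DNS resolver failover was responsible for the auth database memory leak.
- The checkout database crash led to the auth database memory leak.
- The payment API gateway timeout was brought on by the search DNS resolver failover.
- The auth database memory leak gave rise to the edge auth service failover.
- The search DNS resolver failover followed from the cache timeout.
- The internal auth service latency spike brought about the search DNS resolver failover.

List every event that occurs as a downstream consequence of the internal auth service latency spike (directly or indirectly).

the auth database memory leak, the cache failover, the edge auth service failover, the payment API gateway timeout, the search DNS resolver failover

Direct effects: the search DNS resolver failover.
2 steps out: the auth database memory leak, the payment API gateway timeout.
3 steps out: the cache failover, the edge auth service failover.
Not reachable from it: the cache timeout, the checkout database crash.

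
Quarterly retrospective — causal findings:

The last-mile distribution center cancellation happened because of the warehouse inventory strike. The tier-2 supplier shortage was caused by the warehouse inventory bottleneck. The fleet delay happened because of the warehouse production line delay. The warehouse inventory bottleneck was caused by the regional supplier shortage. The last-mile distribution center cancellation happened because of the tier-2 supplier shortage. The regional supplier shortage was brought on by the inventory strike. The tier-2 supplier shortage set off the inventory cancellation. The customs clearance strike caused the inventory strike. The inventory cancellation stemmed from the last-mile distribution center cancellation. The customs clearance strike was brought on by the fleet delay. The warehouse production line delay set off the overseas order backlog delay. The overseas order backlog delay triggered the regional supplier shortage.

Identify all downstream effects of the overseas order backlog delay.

the inventory cancellation, the last-mile distribution center cancellation, the regional supplier shortage, the tier-2 supplier shortage, the warehouse inventory bottleneck

Direct effects: the regional supplier shortage.
2 steps out: the warehouse inventory bottleneck.
3 steps out: the tier-2 supplier shortage.
4 steps out: the last-mile distribution center cancellation, the inventory cancellation.
Not reachable from it: the warehouse production line delay, the fleet delay, the customs clearance strike, the inventory strike, the warehouse inventory strike.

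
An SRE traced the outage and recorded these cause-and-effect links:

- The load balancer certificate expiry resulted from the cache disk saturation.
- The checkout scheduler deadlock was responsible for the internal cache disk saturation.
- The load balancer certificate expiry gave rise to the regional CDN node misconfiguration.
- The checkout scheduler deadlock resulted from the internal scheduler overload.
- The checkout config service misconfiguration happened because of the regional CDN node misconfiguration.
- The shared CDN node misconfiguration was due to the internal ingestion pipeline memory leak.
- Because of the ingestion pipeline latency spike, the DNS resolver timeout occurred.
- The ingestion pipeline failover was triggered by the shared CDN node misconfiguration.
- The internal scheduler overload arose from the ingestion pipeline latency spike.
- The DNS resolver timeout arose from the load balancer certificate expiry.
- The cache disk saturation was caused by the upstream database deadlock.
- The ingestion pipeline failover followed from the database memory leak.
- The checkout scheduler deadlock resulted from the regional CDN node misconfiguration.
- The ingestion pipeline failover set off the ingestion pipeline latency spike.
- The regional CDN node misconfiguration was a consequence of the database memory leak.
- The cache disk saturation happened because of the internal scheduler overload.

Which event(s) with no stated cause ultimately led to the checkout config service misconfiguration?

the database memory leak, the internal ingestion pipeline memory leak, the upstream database deadlock

Tracing upstream from the checkout config service misconfiguration: the checkout config service misconfiguration ← the regional CDN node misconfiguration ← the database memory leak.
A separate upstream branch: the checkout config service misconfiguration ← the regional CDN node misconfiguration ← the load balancer certificate expiry ← the cache disk saturation ← the internal scheduler overload ← the ingestion pipeline latency spike ← the ingestion pipeline failover ← the shared CDN node misconfiguration ← the internal ingestion pipeline memory leak.
A separate upstream branch: the checkout config service misconfiguration ← the regional CDN node misconfiguration ← the load balancer certificate expiry ← the cache disk saturation ← the upstream database deadlock.
Each of those chain origins has no stated cause.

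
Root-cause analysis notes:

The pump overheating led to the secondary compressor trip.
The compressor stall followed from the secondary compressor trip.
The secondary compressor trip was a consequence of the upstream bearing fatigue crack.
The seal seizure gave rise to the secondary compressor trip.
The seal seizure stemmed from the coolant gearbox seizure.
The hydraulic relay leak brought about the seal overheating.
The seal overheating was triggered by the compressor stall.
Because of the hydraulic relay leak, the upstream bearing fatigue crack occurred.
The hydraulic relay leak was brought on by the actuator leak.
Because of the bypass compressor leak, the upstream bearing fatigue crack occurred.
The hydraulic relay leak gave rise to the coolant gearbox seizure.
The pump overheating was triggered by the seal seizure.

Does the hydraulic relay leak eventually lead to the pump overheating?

Yes

There is a causal chain: the hydraulic relay leak → the coolant gearbox seizure → the seal seizure → the pump overheating.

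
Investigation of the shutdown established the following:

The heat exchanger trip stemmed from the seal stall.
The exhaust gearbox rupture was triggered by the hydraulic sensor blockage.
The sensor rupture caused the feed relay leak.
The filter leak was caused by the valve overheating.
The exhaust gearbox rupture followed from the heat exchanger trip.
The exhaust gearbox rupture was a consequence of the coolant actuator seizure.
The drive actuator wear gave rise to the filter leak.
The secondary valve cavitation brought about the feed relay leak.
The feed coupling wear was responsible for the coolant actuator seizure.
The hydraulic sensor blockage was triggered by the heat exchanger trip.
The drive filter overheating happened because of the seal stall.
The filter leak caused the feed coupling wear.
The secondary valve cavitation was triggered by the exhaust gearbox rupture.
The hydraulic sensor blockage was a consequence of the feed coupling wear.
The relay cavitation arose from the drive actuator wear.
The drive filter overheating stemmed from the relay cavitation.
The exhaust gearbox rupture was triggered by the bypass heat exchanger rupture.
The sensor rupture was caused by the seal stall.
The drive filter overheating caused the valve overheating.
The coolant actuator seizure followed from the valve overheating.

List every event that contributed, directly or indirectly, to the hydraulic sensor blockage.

Immediate causes of the hydraulic sensor blockage: the heat exchanger trip, the feed coupling wear.
Further upstream: the seal stall, the drive actuator wear, the relay cavitation, the drive filter overheating, the valve overheating, the filter leak.

the drive actuator wear, the drive filter overheating, the feed coupling wear, the filter leak, the heat exchanger trip, the relay cavitation, the seal stall, the valve overheating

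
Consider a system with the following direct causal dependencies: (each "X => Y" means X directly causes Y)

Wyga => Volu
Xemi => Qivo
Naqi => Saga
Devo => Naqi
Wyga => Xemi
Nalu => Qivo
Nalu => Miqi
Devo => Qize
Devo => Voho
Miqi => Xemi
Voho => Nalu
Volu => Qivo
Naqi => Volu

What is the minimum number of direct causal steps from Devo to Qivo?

3

Shortest chain: Devo → Voho → Nalu → Qivo.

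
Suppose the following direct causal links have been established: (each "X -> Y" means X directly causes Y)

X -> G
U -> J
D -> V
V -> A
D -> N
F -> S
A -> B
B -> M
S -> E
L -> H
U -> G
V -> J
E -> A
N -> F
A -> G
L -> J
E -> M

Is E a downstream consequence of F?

Yes

There is a causal chain: F → S → E.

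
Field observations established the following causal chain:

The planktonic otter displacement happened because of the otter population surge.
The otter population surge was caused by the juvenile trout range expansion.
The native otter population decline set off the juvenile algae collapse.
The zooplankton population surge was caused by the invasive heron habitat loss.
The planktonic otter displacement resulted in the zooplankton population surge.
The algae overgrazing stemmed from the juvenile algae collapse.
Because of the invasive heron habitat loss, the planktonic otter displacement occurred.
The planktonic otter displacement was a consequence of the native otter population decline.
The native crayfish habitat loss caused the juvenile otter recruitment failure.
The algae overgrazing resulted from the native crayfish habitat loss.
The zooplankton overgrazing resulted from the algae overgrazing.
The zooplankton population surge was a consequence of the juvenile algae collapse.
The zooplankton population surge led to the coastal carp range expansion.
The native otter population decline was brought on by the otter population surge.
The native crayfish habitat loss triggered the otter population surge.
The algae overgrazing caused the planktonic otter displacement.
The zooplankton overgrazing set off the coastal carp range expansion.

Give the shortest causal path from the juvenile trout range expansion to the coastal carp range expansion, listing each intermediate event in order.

the juvenile trout range expansion → the otter population surge
the otter population surge → the planktonic otter displacement
the planktonic otter displacement → the zooplankton population surge
the zooplankton population surge → the coastal carp range expansion
Length: 4 steps.

the juvenile trout range expansion → the otter population surge → the planktonic otter displacement → the zooplankton population surge → the coastal carp range expansion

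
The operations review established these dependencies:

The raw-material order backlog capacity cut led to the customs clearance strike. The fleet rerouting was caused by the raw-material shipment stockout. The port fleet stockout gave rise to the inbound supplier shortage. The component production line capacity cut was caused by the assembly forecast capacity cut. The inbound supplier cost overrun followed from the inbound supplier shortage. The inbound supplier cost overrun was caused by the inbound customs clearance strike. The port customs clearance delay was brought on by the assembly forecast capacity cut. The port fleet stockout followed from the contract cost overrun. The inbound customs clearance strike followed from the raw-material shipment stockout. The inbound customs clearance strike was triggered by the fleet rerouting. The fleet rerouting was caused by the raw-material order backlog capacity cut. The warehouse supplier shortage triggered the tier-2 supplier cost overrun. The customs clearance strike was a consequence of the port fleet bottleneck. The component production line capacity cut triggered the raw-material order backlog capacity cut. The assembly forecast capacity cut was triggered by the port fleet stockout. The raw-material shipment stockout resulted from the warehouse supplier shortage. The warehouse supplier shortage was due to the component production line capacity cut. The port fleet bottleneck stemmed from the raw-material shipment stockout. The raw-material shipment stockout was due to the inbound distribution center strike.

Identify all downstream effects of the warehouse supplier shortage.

the customs clearance strike, the fleet rerouting, the inbound customs clearance strike, the inbound supplier cost overrun, the port fleet bottleneck, the raw-material shipment stockout, the tier-2 supplier cost overrun

Direct effects: the raw-material shipment stockout, the tier-2 supplier cost overrun.
2 steps out: the port fleet bottleneck, the fleet rerouting, the inbound customs clearance strike.
3 steps out: the customs clearance strike, the inbound supplier cost overrun.
Not reachable from it: the contract cost overrun, the port fleet stockout, the assembly forecast capacity cut, the component production line capacity cut, the raw-material order backlog capacity cut, the port customs clearance delay, the inbound supplier shortage, the inbound distribution center strike.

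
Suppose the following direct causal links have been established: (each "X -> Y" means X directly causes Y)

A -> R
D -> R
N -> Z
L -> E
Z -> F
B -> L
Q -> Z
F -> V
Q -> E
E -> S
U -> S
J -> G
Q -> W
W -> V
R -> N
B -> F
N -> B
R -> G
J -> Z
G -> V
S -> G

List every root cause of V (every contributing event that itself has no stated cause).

Tracing upstream from V: V ← G ← R ← A.
A separate upstream branch: V ← G ← R ← D.
A separate upstream branch: V ← W ← Q.
A separate upstream branch: V ← G ← S ← U.
A separate upstream branch: V ← G ← J.
Each of those chain origins has no stated cause.

A, D, J, Q, U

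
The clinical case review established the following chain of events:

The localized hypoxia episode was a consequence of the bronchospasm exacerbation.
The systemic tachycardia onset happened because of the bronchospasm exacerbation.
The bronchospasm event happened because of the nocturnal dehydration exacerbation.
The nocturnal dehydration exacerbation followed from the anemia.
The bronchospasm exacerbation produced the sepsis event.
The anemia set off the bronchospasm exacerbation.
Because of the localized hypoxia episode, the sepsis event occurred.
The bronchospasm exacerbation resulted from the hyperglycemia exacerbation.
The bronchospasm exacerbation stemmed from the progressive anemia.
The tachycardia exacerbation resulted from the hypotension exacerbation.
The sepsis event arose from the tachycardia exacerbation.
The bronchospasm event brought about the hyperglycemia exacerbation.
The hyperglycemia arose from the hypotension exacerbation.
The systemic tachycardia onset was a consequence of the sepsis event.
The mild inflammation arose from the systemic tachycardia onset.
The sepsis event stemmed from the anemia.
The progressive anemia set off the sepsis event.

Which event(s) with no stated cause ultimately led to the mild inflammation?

the anemia, the hypotension exacerbation, the progressive anemia

Tracing upstream from the mild inflammation: the mild inflammation ← the systemic tachycardia onset ← the bronchospasm exacerbation ← the anemia.
A separate upstream branch: the mild inflammation ← the systemic tachycardia onset ← the sepsis event ← the tachycardia exacerbation ← the hypotension exacerbation.
A separate upstream branch: the mild inflammation ← the systemic tachycardia onset ← the bronchospasm exacerbation ← the progressive anemia.
Each of those chain origins has no stated cause.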